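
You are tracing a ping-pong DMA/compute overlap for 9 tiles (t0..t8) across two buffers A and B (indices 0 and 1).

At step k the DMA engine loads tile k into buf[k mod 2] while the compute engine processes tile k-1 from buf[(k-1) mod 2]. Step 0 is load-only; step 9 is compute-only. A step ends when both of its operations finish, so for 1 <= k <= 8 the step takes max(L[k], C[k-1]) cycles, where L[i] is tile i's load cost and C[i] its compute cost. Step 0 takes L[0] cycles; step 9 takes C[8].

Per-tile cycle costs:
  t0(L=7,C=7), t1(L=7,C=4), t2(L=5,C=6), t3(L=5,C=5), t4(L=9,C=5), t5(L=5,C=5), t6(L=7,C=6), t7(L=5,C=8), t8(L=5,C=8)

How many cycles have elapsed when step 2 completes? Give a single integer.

end_cycle[2] = 19

  0. 7=7c; end=7; A:t0 B:-
  1. max(7,7)=7c; end=14; A:t0 B:t1
  2. max(5,4)=5c; end=19; A:t2 B:t1
  3. max(5,6)=6c; end=25; A:t2 B:t3
  4. max(9,5)=9c; end=34; A:t4 B:t3
  5. max(5,5)=5c; end=39; A:t4 B:t5
  6. max(7,5)=7c; end=46; A:t6 B:t5
  7. max(5,6)=6c; end=52; A:t6 B:t7
  8. max(5,8)=8c; end=60; A:t8 B:t7
  9. 8=8c; end=68; A:t8 B:t7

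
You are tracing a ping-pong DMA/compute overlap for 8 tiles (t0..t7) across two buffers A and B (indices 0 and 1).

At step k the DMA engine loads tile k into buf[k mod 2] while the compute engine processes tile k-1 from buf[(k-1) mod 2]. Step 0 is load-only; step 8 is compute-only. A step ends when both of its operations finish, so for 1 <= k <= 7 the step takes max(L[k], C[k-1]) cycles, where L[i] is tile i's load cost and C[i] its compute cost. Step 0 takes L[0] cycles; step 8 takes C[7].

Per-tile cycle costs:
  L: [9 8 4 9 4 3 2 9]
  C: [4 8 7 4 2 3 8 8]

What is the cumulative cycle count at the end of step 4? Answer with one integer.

end_cycle[4] = 38

step 0: L[0]=9 → dur=9, Σ=9 | A=load:t0 B=idle [load-only]
step 1: L[1]=8 C[0]=4 → dur=8, Σ=17 | A=compute:t0 B=load:t1 [load-bound]
step 2: L[2]=4 C[1]=8 → dur=8, Σ=25 | A=load:t2 B=compute:t1 [compute-bound]
step 3: L[3]=9 C[2]=7 → dur=9, Σ=34 | A=compute:t2 B=load:t3 [load-bound]
step 4: L[4]=4 C[3]=4 → dur=4, Σ=38 | A=load:t4 B=compute:t3 [tied]
step 5: L[5]=3 C[4]=2 → dur=3, Σ=41 | A=compute:t4 B=load:t5 [load-bound]
step 6: L[6]=2 C[5]=3 → dur=3, Σ=44 | A=load:t6 B=compute:t5 [compute-bound]
step 7: L[7]=9 C[6]=8 → dur=9, Σ=53 | A=compute:t6 B=load:t7 [load-bound]
step 8: C[7]=8 → dur=8, Σ=61 | A=idle B=compute:t7 [compute-only]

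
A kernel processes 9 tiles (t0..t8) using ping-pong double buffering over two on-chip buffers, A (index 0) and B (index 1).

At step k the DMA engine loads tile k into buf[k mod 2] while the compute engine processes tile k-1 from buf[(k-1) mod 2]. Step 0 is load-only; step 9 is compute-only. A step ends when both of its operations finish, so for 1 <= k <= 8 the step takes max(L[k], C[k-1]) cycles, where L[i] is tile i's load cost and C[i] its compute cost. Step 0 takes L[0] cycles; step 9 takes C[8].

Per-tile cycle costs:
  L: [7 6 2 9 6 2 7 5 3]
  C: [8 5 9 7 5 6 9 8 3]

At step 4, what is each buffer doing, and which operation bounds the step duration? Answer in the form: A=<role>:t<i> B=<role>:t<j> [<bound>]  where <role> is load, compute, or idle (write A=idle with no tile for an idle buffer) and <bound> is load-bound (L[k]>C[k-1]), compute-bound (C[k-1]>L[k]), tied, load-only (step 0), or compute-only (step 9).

step 4: A=load:t4 B=compute:t3 [compute-bound]

[0] DMA t0→A (7c) ∥ CU idle ⇒ 7c, clock 7
[1] DMA t1→B (6c) ∥ CU A:t0 (8c) ⇒ 8c, clock 15
[2] DMA t2→A (2c) ∥ CU B:t1 (5c) ⇒ 5c, clock 20
[3] DMA t3→B (9c) ∥ CU A:t2 (9c) ⇒ 9c, clock 29
[4] DMA t4→A (6c) ∥ CU B:t3 (7c) ⇒ 7c, clock 36
[5] DMA t5→B (2c) ∥ CU A:t4 (5c) ⇒ 5c, clock 41
[6] DMA t6→A (7c) ∥ CU B:t5 (6c) ⇒ 7c, clock 48
[7] DMA t7→B (5c) ∥ CU A:t6 (9c) ⇒ 9c, clock 57
[8] DMA t8→A (3c) ∥ CU B:t7 (8c) ⇒ 8c, clock 65
[9] DMA idle ∥ CU A:t8 (3c) ⇒ 3c, clock 68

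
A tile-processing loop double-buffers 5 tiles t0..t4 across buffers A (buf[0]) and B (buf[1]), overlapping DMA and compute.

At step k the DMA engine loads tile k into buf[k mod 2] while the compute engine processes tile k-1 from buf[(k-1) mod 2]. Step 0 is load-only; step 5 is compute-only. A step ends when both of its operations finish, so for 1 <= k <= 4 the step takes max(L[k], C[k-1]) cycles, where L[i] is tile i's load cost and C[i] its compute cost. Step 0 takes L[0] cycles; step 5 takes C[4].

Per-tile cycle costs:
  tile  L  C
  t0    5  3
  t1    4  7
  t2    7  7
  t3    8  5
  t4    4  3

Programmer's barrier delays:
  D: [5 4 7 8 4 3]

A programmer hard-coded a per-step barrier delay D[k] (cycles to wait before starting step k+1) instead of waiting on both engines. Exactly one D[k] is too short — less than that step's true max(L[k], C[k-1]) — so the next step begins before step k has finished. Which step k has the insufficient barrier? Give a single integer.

[0] required=L[0]=5=5 vs D=5 ok
[1] required=max(L[1]=4,C[0]=3)=4 vs D=4 ok
[2] required=max(L[2]=7,C[1]=7)=7 vs D=7 ok
[3] required=max(L[3]=8,C[2]=7)=8 vs D=8 ok
[4] required=max(L[4]=4,C[3]=5)=5 vs D=4 SHORT
[5] required=C[4]=3=3 vs D=3 ok

hazard at step 4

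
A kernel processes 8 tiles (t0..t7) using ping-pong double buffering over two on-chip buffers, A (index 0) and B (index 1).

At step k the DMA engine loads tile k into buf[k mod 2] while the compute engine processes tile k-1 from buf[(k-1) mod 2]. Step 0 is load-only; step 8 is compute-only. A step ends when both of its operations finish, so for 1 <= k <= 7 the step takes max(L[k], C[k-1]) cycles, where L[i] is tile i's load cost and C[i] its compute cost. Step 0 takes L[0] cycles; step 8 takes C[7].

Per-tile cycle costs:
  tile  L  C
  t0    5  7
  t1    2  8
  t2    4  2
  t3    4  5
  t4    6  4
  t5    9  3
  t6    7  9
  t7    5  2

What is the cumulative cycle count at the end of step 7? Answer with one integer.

  0. 5=5c; end=5; A:t0 B:-
  1. max(2,7)=7c; end=12; A:t0 B:t1
  2. max(4,8)=8c; end=20; A:t2 B:t1
  3. max(4,2)=4c; end=24; A:t2 B:t3
  4. max(6,5)=6c; end=30; A:t4 B:t3
  5. max(9,4)=9c; end=39; A:t4 B:t5
  6. max(7,3)=7c; end=46; A:t6 B:t5
  7. max(5,9)=9c; end=55; A:t6 B:t7
  8. 2=2c; end=57; A:t6 B:t7

end_cycle[7] = 55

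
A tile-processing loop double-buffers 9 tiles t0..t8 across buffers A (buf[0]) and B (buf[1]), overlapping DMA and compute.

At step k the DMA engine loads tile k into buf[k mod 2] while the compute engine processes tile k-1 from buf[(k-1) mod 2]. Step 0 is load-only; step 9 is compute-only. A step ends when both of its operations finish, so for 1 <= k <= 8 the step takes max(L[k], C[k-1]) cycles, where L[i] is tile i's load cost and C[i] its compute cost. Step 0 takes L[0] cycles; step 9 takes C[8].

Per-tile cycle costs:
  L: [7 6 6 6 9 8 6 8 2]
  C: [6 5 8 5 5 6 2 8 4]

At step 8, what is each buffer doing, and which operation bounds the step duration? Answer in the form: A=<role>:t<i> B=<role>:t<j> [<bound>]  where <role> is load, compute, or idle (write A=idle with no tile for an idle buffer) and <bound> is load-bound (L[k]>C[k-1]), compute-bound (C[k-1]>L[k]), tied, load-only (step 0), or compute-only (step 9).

[0] DMA t0→A (7c) ∥ CU idle ⇒ 7c, clock 7
[1] DMA t1→B (6c) ∥ CU A:t0 (6c) ⇒ 6c, clock 13
[2] DMA t2→A (6c) ∥ CU B:t1 (5c) ⇒ 6c, clock 19
[3] DMA t3→B (6c) ∥ CU A:t2 (8c) ⇒ 8c, clock 27
[4] DMA t4→A (9c) ∥ CU B:t3 (5c) ⇒ 9c, clock 36
[5] DMA t5→B (8c) ∥ CU A:t4 (5c) ⇒ 8c, clock 44
[6] DMA t6→A (6c) ∥ CU B:t5 (6c) ⇒ 6c, clock 50
[7] DMA t7→B (8c) ∥ CU A:t6 (2c) ⇒ 8c, clock 58
[8] DMA t8→A (2c) ∥ CU B:t7 (8c) ⇒ 8c, clock 66
[9] DMA idle ∥ CU A:t8 (4c) ⇒ 4c, clock 70

step 8: A=load:t8 B=compute:t7 [compute-bound]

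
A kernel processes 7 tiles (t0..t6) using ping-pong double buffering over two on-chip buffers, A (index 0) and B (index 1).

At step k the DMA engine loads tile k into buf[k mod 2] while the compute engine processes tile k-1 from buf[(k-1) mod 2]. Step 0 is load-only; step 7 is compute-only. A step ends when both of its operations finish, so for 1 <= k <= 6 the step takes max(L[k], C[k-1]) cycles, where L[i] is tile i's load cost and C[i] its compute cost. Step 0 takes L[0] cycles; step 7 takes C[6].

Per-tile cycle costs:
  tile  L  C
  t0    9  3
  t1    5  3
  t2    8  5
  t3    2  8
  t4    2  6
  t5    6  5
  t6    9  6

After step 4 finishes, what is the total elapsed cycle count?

k=0 load=t0/9c comp=- wait=9 total=9
k=1 load=t1/5c comp=t0/3c wait=5 total=14
k=2 load=t2/8c comp=t1/3c wait=8 total=22
k=3 load=t3/2c comp=t2/5c wait=5 total=27
k=4 load=t4/2c comp=t3/8c wait=8 total=35
k=5 load=t5/6c comp=t4/6c wait=6 total=41
k=6 load=t6/9c comp=t5/5c wait=9 total=50
k=7 load=- comp=t6/6c wait=6 total=56

end_cycle[4] = 35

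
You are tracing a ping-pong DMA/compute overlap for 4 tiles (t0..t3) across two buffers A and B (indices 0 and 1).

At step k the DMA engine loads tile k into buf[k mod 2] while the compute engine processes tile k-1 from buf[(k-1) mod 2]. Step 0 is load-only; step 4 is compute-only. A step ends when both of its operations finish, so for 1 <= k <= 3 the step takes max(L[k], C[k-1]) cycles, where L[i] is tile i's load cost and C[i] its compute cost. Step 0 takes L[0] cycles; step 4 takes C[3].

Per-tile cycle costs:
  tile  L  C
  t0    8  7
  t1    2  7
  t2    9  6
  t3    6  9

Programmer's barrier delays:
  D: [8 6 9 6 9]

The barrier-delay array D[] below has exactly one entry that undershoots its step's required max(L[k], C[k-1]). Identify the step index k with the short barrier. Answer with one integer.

step 0: need L[0]=8 = 8; D[0]=8 ok
step 1: need max(L[1]=2,C[0]=7) = 7; D[1]=6 SHORT
step 2: need max(L[2]=9,C[1]=7) = 9; D[2]=9 ok
step 3: need max(L[3]=6,C[2]=6) = 6; D[3]=6 ok
step 4: need C[3]=9 = 9; D[4]=9 ok

hazard at step 1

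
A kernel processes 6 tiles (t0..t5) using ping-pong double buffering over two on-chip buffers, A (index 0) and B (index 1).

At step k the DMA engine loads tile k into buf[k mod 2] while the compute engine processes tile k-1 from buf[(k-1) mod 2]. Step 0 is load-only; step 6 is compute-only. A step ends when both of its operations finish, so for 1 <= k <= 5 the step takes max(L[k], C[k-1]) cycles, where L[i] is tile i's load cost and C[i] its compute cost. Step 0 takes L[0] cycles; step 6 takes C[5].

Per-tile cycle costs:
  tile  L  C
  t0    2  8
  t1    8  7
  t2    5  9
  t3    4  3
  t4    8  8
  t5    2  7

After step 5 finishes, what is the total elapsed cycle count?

end_cycle[5] = 42

[0] DMA t0→A (2c) ∥ CU idle ⇒ 2c, clock 2
[1] DMA t1→B (8c) ∥ CU A:t0 (8c) ⇒ 8c, clock 10
[2] DMA t2→A (5c) ∥ CU B:t1 (7c) ⇒ 7c, clock 17
[3] DMA t3→B (4c) ∥ CU A:t2 (9c) ⇒ 9c, clock 26
[4] DMA t4→A (8c) ∥ CU B:t3 (3c) ⇒ 8c, clock 34
[5] DMA t5→B (2c) ∥ CU A:t4 (8c) ⇒ 8c, clock 42
[6] DMA idle ∥ CU B:t5 (7c) ⇒ 7c, clock 49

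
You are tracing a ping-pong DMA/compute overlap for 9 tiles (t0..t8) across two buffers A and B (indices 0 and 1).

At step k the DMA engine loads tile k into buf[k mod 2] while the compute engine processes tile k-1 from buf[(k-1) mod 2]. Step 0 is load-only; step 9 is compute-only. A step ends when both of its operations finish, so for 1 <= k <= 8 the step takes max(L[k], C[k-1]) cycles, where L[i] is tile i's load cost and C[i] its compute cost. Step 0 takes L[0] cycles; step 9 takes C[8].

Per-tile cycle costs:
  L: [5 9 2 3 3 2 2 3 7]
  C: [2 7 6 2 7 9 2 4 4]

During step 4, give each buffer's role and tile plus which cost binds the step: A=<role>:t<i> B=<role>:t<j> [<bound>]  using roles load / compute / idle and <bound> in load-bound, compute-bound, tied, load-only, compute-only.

[0] DMA t0→A (5c) ∥ CU idle ⇒ 5c, clock 5
[1] DMA t1→B (9c) ∥ CU A:t0 (2c) ⇒ 9c, clock 14
[2] DMA t2→A (2c) ∥ CU B:t1 (7c) ⇒ 7c, clock 21
[3] DMA t3→B (3c) ∥ CU A:t2 (6c) ⇒ 6c, clock 27
[4] DMA t4→A (3c) ∥ CU B:t3 (2c) ⇒ 3c, clock 30
[5] DMA t5→B (2c) ∥ CU A:t4 (7c) ⇒ 7c, clock 37
[6] DMA t6→A (2c) ∥ CU B:t5 (9c) ⇒ 9c, clock 46
[7] DMA t7→B (3c) ∥ CU A:t6 (2c) ⇒ 3c, clock 49
[8] DMA t8→A (7c) ∥ CU B:t7 (4c) ⇒ 7c, clock 56
[9] DMA idle ∥ CU A:t8 (4c) ⇒ 4c, clock 60

step 4: A=load:t4 B=compute:t3 [load-bound]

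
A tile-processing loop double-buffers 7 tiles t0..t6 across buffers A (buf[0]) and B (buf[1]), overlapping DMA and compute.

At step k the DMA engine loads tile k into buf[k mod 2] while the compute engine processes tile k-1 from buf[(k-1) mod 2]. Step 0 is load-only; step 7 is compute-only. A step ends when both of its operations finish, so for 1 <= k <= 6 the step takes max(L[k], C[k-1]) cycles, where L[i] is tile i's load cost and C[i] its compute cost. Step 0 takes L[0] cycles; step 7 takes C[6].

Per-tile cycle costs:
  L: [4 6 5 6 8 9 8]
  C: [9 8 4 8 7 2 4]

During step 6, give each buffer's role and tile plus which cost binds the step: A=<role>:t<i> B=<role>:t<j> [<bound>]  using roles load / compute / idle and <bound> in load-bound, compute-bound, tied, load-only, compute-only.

step 0: L[0]=4 → dur=4, Σ=4 | A=load:t0 B=idle [load-only]
step 1: L[1]=6 C[0]=9 → dur=9, Σ=13 | A=compute:t0 B=load:t1 [compute-bound]
step 2: L[2]=5 C[1]=8 → dur=8, Σ=21 | A=load:t2 B=compute:t1 [compute-bound]
step 3: L[3]=6 C[2]=4 → dur=6, Σ=27 | A=compute:t2 B=load:t3 [load-bound]
step 4: L[4]=8 C[3]=8 → dur=8, Σ=35 | A=load:t4 B=compute:t3 [tied]
step 5: L[5]=9 C[4]=7 → dur=9, Σ=44 | A=compute:t4 B=load:t5 [load-bound]
step 6: L[6]=8 C[5]=2 → dur=8, Σ=52 | A=load:t6 B=compute:t5 [load-bound]
step 7: C[6]=4 → dur=4, Σ=56 | A=compute:t6 B=idle [compute-only]

step 6: A=load:t6 B=compute:t5 [load-bound]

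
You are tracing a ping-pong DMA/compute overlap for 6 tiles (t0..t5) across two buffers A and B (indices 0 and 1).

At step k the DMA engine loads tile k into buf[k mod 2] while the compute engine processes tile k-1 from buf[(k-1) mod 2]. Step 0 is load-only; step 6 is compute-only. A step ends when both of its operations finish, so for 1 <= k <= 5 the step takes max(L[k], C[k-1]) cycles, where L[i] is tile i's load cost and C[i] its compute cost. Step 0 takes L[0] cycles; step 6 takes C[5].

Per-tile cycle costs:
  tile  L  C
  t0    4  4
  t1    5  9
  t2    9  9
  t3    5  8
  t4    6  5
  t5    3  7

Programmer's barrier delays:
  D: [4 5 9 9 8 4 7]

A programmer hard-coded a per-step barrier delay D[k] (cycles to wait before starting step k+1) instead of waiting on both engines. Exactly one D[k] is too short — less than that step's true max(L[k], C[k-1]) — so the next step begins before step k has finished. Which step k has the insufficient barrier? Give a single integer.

hazard at step 5

step 0: need L[0]=4 = 4; D[0]=4 ok
step 1: need max(L[1]=5,C[0]=4) = 5; D[1]=5 ok
step 2: need max(L[2]=9,C[1]=9) = 9; D[2]=9 ok
step 3: need max(L[3]=5,C[2]=9) = 9; D[3]=9 ok
step 4: need max(L[4]=6,C[3]=8) = 8; D[4]=8 ok
step 5: need max(L[5]=3,C[4]=5) = 5; D[5]=4 SHORT
step 6: need C[5]=7 = 7; D[6]=7 ok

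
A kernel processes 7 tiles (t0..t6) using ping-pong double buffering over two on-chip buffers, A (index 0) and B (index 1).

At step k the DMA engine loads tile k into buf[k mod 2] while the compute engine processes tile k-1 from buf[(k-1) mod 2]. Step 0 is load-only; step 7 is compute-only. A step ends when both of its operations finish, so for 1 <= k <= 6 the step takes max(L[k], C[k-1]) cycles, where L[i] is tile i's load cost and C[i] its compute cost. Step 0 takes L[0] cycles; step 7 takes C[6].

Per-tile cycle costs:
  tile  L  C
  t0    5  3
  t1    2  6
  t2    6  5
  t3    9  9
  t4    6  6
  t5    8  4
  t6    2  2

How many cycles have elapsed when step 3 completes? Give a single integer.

step 0: L[0]=5 → dur=5, Σ=5 | A=load:t0 B=idle [load-only]
step 1: L[1]=2 C[0]=3 → dur=3, Σ=8 | A=compute:t0 B=load:t1 [compute-bound]
step 2: L[2]=6 C[1]=6 → dur=6, Σ=14 | A=load:t2 B=compute:t1 [tied]
step 3: L[3]=9 C[2]=5 → dur=9, Σ=23 | A=compute:t2 B=load:t3 [load-bound]
step 4: L[4]=6 C[3]=9 → dur=9, Σ=32 | A=load:t4 B=compute:t3 [compute-bound]
step 5: L[5]=8 C[4]=6 → dur=8, Σ=40 | A=compute:t4 B=load:t5 [load-bound]
step 6: L[6]=2 C[5]=4 → dur=4, Σ=44 | A=load:t6 B=compute:t5 [compute-bound]
step 7: C[6]=2 → dur=2, Σ=46 | A=compute:t6 B=idle [compute-only]

end_cycle[3] = 23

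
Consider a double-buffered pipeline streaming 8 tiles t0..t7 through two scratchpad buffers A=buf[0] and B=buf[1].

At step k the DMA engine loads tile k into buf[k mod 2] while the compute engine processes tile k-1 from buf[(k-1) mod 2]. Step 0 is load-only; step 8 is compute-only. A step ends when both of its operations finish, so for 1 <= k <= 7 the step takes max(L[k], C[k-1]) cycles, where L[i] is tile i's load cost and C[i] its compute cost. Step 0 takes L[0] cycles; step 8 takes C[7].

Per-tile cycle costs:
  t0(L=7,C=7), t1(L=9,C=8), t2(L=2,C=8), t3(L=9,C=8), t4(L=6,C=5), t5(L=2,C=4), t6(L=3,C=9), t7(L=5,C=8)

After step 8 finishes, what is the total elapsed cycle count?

[0] DMA t0→A (7c) ∥ CU idle ⇒ 7c, clock 7
[1] DMA t1→B (9c) ∥ CU A:t0 (7c) ⇒ 9c, clock 16
[2] DMA t2→A (2c) ∥ CU B:t1 (8c) ⇒ 8c, clock 24
[3] DMA t3→B (9c) ∥ CU A:t2 (8c) ⇒ 9c, clock 33
[4] DMA t4→A (6c) ∥ CU B:t3 (8c) ⇒ 8c, clock 41
[5] DMA t5→B (2c) ∥ CU A:t4 (5c) ⇒ 5c, clock 46
[6] DMA t6→A (3c) ∥ CU B:t5 (4c) ⇒ 4c, clock 50
[7] DMA t7→B (5c) ∥ CU A:t6 (9c) ⇒ 9c, clock 59
[8] DMA idle ∥ CU B:t7 (8c) ⇒ 8c, clock 67

end_cycle[8] = 67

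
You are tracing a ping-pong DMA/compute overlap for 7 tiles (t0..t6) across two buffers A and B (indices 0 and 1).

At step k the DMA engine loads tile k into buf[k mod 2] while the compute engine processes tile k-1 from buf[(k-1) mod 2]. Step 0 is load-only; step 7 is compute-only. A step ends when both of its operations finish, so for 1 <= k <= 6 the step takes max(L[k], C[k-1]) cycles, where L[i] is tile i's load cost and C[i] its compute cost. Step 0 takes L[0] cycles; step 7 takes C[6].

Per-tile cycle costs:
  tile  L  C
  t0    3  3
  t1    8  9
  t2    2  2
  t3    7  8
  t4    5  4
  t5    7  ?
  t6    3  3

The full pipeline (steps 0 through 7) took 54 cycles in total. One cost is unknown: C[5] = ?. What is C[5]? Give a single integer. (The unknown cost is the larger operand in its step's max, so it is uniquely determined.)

C[5] = 9

step 0: dur = L[0]=3 = 3
step 1: dur = max(L[1]=8, C[0]=3) = 8
step 2: dur = max(L[2]=2, C[1]=9) = 9
step 3: dur = max(L[3]=7, C[2]=2) = 7
step 4: dur = max(L[4]=5, C[3]=8) = 8
step 5: dur = max(L[5]=7, C[4]=4) = 7
step 6: dur = max(L[6]=3, C[5]=?) = C[5]  (unknown; binding)
step 7: dur = C[6]=3 = 3
sum of known step durations = 45
dur[6] = total - known = 54 - 45 = 9
C[5] is the binding max in step 6, so C[5] = dur[6] = 9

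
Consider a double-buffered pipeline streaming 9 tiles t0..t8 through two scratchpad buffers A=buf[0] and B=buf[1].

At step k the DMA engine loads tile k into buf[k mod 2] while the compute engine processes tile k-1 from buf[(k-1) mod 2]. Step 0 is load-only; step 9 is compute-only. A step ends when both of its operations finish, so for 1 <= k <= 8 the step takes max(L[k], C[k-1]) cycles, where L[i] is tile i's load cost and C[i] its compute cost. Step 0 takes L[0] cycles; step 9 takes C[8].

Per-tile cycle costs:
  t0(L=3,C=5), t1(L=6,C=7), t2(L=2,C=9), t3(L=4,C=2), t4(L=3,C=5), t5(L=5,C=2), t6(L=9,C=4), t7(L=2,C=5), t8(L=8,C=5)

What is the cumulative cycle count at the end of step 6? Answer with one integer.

end_cycle[6] = 42

  0. 3=3c; end=3; A:t0 B:-
  1. max(6,5)=6c; end=9; A:t0 B:t1
  2. max(2,7)=7c; end=16; A:t2 B:t1
  3. max(4,9)=9c; end=25; A:t2 B:t3
  4. max(3,2)=3c; end=28; A:t4 B:t3
  5. max(5,5)=5c; end=33; A:t4 B:t5
  6. max(9,2)=9c; end=42; A:t6 B:t5
  7. max(2,4)=4c; end=46; A:t6 B:t7
  8. max(8,5)=8c; end=54; A:t8 B:t7
  9. 5=5c; end=59; A:t8 B:t7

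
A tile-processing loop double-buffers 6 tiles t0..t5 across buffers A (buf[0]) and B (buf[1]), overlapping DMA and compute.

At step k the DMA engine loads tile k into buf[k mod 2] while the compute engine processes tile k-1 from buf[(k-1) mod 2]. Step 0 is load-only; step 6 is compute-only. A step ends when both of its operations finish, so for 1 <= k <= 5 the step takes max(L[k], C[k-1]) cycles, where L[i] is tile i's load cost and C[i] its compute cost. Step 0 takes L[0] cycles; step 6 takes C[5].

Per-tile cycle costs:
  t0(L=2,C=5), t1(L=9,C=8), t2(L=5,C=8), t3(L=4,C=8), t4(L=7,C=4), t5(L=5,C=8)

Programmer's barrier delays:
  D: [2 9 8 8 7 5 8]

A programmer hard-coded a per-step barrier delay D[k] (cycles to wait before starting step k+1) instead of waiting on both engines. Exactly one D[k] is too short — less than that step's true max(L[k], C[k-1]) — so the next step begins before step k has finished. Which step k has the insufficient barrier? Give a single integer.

[0] required=L[0]=2=2 vs D=2 ok
[1] required=max(L[1]=9,C[0]=5)=9 vs D=9 ok
[2] required=max(L[2]=5,C[1]=8)=8 vs D=8 ok
[3] required=max(L[3]=4,C[2]=8)=8 vs D=8 ok
[4] required=max(L[4]=7,C[3]=8)=8 vs D=7 SHORT
[5] required=max(L[5]=5,C[4]=4)=5 vs D=5 ok
[6] required=C[5]=8=8 vs D=8 ok

hazard at step 4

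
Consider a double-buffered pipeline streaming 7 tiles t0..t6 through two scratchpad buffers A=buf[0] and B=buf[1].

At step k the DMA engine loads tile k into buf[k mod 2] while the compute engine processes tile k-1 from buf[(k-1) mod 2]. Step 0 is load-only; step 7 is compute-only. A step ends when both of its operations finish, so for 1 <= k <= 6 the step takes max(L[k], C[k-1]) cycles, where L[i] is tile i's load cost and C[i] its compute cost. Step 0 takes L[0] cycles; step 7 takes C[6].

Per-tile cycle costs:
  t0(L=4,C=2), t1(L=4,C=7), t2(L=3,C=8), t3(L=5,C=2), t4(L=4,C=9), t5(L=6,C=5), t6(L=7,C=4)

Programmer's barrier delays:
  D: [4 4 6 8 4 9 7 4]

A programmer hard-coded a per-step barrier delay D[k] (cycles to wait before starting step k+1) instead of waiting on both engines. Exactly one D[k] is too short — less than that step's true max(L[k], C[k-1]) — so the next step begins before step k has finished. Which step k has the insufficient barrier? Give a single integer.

hazard at step 2

[0] required=L[0]=4=4 vs D=4 ok
[1] required=max(L[1]=4,C[0]=2)=4 vs D=4 ok
[2] required=max(L[2]=3,C[1]=7)=7 vs D=6 SHORT
[3] required=max(L[3]=5,C[2]=8)=8 vs D=8 ok
[4] required=max(L[4]=4,C[3]=2)=4 vs D=4 ok
[5] required=max(L[5]=6,C[4]=9)=9 vs D=9 ok
[6] required=max(L[6]=7,C[5]=5)=7 vs D=7 ok
[7] required=C[6]=4=4 vs D=4 ok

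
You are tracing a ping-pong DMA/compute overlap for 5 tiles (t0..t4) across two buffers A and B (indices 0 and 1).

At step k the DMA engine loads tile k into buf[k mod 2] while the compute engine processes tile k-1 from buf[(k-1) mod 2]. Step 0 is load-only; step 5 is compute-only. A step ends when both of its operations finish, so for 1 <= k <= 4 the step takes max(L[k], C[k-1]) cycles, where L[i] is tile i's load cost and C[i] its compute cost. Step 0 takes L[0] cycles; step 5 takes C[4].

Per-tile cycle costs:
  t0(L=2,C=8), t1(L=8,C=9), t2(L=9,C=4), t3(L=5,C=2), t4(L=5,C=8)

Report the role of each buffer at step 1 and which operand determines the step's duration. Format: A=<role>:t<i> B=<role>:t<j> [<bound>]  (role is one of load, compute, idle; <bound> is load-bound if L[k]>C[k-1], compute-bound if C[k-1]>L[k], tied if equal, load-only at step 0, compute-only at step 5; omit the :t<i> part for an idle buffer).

  0. 2=2c; end=2; A:t0 B:-
  1. max(8,8)=8c; end=10; A:t0 B:t1
  2. max(9,9)=9c; end=19; A:t2 B:t1
  3. max(5,4)=5c; end=24; A:t2 B:t3
  4. max(5,2)=5c; end=29; A:t4 B:t3
  5. 8=8c; end=37; A:t4 B:t3

step 1: A=compute:t0 B=load:t1 [tied]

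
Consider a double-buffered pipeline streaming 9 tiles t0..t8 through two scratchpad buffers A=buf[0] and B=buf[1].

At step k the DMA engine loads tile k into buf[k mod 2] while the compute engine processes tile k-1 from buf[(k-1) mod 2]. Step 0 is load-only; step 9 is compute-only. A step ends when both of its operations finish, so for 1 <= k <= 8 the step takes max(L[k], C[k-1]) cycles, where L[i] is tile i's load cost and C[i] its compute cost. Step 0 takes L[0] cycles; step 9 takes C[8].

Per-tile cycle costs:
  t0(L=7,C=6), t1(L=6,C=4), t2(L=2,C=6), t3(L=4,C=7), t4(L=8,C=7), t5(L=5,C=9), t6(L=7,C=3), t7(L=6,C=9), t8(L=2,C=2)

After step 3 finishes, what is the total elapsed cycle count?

  0. 7=7c; end=7; A:t0 B:-
  1. max(6,6)=6c; end=13; A:t0 B:t1
  2. max(2,4)=4c; end=17; A:t2 B:t1
  3. max(4,6)=6c; end=23; A:t2 B:t3
  4. max(8,7)=8c; end=31; A:t4 B:t3
  5. max(5,7)=7c; end=38; A:t4 B:t5
  6. max(7,9)=9c; end=47; A:t6 B:t5
  7. max(6,3)=6c; end=53; A:t6 B:t7
  8. max(2,9)=9c; end=62; A:t8 B:t7
  9. 2=2c; end=64; A:t8 B:t7

end_cycle[3] = 23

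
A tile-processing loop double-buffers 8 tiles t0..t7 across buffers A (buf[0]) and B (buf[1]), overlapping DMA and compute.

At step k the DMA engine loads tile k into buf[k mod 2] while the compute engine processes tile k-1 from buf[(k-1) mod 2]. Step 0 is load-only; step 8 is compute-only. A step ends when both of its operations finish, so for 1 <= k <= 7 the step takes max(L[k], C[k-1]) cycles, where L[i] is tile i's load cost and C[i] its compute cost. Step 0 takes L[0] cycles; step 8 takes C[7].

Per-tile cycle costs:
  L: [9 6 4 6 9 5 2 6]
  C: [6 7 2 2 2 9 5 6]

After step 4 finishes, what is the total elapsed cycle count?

step 0: L[0]=9 → dur=9, Σ=9 | A=load:t0 B=idle [load-only]
step 1: L[1]=6 C[0]=6 → dur=6, Σ=15 | A=compute:t0 B=load:t1 [tied]
step 2: L[2]=4 C[1]=7 → dur=7, Σ=22 | A=load:t2 B=compute:t1 [compute-bound]
step 3: L[3]=6 C[2]=2 → dur=6, Σ=28 | A=compute:t2 B=load:t3 [load-bound]
step 4: L[4]=9 C[3]=2 → dur=9, Σ=37 | A=load:t4 B=compute:t3 [load-bound]
step 5: L[5]=5 C[4]=2 → dur=5, Σ=42 | A=compute:t4 B=load:t5 [load-bound]
step 6: L[6]=2 C[5]=9 → dur=9, Σ=51 | A=load:t6 B=compute:t5 [compute-bound]
step 7: L[7]=6 C[6]=5 → dur=6, Σ=57 | A=compute:t6 B=load:t7 [load-bound]
step 8: C[7]=6 → dur=6, Σ=63 | A=idle B=compute:t7 [compute-only]

end_cycle[4] = 37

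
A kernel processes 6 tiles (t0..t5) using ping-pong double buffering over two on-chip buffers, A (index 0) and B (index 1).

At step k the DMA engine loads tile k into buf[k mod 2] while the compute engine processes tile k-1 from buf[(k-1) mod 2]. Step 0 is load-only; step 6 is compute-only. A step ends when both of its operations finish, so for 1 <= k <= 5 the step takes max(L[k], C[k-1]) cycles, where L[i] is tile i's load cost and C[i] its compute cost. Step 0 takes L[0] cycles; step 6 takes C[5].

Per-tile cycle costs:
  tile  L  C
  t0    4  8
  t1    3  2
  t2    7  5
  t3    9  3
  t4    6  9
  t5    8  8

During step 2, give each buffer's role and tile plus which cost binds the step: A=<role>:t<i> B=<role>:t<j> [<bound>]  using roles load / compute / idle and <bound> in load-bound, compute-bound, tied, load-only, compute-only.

step 2: A=load:t2 B=compute:t1 [load-bound]

k=0 load=t0/4c comp=- wait=4 total=4
k=1 load=t1/3c comp=t0/8c wait=8 total=12
k=2 load=t2/7c comp=t1/2c wait=7 total=19
k=3 load=t3/9c comp=t2/5c wait=9 total=28
k=4 load=t4/6c comp=t3/3c wait=6 total=34
k=5 load=t5/8c comp=t4/9c wait=9 total=43
k=6 load=- comp=t5/8c wait=8 total=51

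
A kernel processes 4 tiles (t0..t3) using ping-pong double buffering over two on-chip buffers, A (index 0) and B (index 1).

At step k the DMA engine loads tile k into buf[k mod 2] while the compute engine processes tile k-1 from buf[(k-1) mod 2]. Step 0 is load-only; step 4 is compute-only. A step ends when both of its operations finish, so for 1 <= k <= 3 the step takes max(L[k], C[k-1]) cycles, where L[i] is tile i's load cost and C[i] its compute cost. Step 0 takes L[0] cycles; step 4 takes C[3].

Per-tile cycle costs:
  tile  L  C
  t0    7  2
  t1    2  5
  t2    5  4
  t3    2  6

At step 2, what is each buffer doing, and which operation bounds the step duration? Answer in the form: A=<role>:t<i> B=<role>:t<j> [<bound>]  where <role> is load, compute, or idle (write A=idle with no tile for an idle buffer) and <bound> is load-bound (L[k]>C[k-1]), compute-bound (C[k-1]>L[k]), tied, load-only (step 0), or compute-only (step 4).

step 2: A=load:t2 B=compute:t1 [tied]

step 0: L[0]=7 → dur=7, Σ=7 | A=load:t0 B=idle [load-only]
step 1: L[1]=2 C[0]=2 → dur=2, Σ=9 | A=compute:t0 B=load:t1 [tied]
step 2: L[2]=5 C[1]=5 → dur=5, Σ=14 | A=load:t2 B=compute:t1 [tied]
step 3: L[3]=2 C[2]=4 → dur=4, Σ=18 | A=compute:t2 B=load:t3 [compute-bound]
step 4: C[3]=6 → dur=6, Σ=24 | A=idle B=compute:t3 [compute-only]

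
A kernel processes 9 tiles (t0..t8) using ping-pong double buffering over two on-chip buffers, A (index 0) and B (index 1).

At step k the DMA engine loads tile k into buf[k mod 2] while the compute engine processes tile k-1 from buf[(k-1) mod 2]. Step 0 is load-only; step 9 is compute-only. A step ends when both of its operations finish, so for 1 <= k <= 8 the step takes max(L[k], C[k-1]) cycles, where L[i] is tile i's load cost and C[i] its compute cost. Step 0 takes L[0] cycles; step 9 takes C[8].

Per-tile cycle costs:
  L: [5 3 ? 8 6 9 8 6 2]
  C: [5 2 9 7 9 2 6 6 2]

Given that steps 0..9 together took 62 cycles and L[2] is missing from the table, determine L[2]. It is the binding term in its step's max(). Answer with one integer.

step 0: dur = L[0]=5 = 5
step 1: dur = max(L[1]=3, C[0]=5) = 5
step 2: dur = max(L[2]=?, C[1]=2) = L[2]  (unknown; binding)
step 3: dur = max(L[3]=8, C[2]=9) = 9
step 4: dur = max(L[4]=6, C[3]=7) = 7
step 5: dur = max(L[5]=9, C[4]=9) = 9
step 6: dur = max(L[6]=8, C[5]=2) = 8
step 7: dur = max(L[7]=6, C[6]=6) = 6
step 8: dur = max(L[8]=2, C[7]=6) = 6
step 9: dur = C[8]=2 = 2
sum of known step durations = 57
dur[2] = total - known = 62 - 57 = 5
L[2] is the binding max in step 2, so L[2] = dur[2] = 5

L[2] = 5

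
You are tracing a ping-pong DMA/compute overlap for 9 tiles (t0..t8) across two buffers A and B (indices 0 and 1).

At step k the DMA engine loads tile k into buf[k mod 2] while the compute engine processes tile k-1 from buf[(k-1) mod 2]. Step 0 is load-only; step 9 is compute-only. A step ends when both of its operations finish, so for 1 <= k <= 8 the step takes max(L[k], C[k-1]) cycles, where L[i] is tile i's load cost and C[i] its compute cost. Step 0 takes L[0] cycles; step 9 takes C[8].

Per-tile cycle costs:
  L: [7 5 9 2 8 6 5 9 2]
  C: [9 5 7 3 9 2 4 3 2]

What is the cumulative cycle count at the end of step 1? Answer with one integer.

end_cycle[1] = 16

[0] DMA t0→A (7c) ∥ CU idle ⇒ 7c, clock 7
[1] DMA t1→B (5c) ∥ CU A:t0 (9c) ⇒ 9c, clock 16
[2] DMA t2→A (9c) ∥ CU B:t1 (5c) ⇒ 9c, clock 25
[3] DMA t3→B (2c) ∥ CU A:t2 (7c) ⇒ 7c, clock 32
[4] DMA t4→A (8c) ∥ CU B:t3 (3c) ⇒ 8c, clock 40
[5] DMA t5→B (6c) ∥ CU A:t4 (9c) ⇒ 9c, clock 49
[6] DMA t6→A (5c) ∥ CU B:t5 (2c) ⇒ 5c, clock 54
[7] DMA t7→B (9c) ∥ CU A:t6 (4c) ⇒ 9c, clock 63
[8] DMA t8→A (2c) ∥ CU B:t7 (3c) ⇒ 3c, clock 66
[9] DMA idle ∥ CU A:t8 (2c) ⇒ 2c, clock 68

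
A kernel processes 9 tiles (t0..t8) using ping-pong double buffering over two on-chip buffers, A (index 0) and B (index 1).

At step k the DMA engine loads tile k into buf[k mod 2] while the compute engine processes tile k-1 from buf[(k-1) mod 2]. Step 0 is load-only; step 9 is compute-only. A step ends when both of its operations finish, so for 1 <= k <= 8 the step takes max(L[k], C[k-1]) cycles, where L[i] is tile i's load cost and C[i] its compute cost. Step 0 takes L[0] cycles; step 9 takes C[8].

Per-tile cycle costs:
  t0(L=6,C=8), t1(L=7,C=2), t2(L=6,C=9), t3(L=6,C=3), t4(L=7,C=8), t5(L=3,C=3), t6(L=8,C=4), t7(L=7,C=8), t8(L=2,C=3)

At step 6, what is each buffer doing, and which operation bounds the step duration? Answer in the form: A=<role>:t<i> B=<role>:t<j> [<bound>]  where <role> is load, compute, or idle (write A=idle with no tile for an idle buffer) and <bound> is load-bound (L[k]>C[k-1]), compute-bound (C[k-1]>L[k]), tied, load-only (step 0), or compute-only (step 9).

step 6: A=load:t6 B=compute:t5 [load-bound]

  0. 6=6c; end=6; A:t0 B:-
  1. max(7,8)=8c; end=14; A:t0 B:t1
  2. max(6,2)=6c; end=20; A:t2 B:t1
  3. max(6,9)=9c; end=29; A:t2 B:t3
  4. max(7,3)=7c; end=36; A:t4 B:t3
  5. max(3,8)=8c; end=44; A:t4 B:t5
  6. max(8,3)=8c; end=52; A:t6 B:t5
  7. max(7,4)=7c; end=59; A:t6 B:t7
  8. max(2,8)=8c; end=67; A:t8 B:t7
  9. 3=3c; end=70; A:t8 B:t7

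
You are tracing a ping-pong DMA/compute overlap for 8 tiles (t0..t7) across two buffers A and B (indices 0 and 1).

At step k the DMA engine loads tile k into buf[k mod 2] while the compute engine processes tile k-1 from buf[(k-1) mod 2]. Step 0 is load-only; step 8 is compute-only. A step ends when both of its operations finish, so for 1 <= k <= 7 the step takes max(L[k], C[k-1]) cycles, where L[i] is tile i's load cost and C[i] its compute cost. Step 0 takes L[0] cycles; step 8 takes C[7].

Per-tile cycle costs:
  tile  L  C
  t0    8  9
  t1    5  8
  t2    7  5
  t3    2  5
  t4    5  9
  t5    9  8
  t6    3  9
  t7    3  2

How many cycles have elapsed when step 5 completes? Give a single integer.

end_cycle[5] = 44

k=0 load=t0/8c comp=- wait=8 total=8
k=1 load=t1/5c comp=t0/9c wait=9 total=17
k=2 load=t2/7c comp=t1/8c wait=8 total=25
k=3 load=t3/2c comp=t2/5c wait=5 total=30
k=4 load=t4/5c comp=t3/5c wait=5 total=35
k=5 load=t5/9c comp=t4/9c wait=9 total=44
k=6 load=t6/3c comp=t5/8c wait=8 total=52
k=7 load=t7/3c comp=t6/9c wait=9 total=61
k=8 load=- comp=t7/2c wait=2 total=63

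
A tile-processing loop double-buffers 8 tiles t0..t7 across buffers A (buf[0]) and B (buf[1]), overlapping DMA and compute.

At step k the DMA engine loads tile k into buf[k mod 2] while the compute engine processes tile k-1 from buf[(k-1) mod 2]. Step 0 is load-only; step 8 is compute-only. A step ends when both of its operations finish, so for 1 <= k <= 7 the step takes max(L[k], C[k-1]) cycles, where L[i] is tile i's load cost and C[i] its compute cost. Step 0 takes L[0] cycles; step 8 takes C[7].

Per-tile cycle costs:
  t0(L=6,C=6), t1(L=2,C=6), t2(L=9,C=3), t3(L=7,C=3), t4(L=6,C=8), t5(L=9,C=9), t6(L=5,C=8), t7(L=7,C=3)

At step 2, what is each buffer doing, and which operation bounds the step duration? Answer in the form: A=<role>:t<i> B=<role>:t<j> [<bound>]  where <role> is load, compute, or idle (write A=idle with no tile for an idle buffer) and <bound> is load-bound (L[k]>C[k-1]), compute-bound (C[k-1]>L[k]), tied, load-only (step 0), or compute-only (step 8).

[0] DMA t0→A (6c) ∥ CU idle ⇒ 6c, clock 6
[1] DMA t1→B (2c) ∥ CU A:t0 (6c) ⇒ 6c, clock 12
[2] DMA t2→A (9c) ∥ CU B:t1 (6c) ⇒ 9c, clock 21
[3] DMA t3→B (7c) ∥ CU A:t2 (3c) ⇒ 7c, clock 28
[4] DMA t4→A (6c) ∥ CU B:t3 (3c) ⇒ 6c, clock 34
[5] DMA t5→B (9c) ∥ CU A:t4 (8c) ⇒ 9c, clock 43
[6] DMA t6→A (5c) ∥ CU B:t5 (9c) ⇒ 9c, clock 52
[7] DMA t7→B (7c) ∥ CU A:t6 (8c) ⇒ 8c, clock 60
[8] DMA idle ∥ CU B:t7 (3c) ⇒ 3c, clock 63

step 2: A=load:t2 B=compute:t1 [load-bound]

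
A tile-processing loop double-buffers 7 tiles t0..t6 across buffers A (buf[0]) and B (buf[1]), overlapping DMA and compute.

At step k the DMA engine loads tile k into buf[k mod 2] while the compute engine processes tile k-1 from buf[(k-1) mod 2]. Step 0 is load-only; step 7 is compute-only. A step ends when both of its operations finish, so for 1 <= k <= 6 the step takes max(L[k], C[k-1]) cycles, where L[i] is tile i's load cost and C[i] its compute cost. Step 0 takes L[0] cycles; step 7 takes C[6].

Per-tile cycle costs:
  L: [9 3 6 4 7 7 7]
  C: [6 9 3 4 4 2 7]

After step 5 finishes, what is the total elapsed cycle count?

k=0 load=t0/9c comp=- wait=9 total=9
k=1 load=t1/3c comp=t0/6c wait=6 total=15
k=2 load=t2/6c comp=t1/9c wait=9 total=24
k=3 load=t3/4c comp=t2/3c wait=4 total=28
k=4 load=t4/7c comp=t3/4c wait=7 total=35
k=5 load=t5/7c comp=t4/4c wait=7 total=42
k=6 load=t6/7c comp=t5/2c wait=7 total=49
k=7 load=- comp=t6/7c wait=7 total=56

end_cycle[5] = 42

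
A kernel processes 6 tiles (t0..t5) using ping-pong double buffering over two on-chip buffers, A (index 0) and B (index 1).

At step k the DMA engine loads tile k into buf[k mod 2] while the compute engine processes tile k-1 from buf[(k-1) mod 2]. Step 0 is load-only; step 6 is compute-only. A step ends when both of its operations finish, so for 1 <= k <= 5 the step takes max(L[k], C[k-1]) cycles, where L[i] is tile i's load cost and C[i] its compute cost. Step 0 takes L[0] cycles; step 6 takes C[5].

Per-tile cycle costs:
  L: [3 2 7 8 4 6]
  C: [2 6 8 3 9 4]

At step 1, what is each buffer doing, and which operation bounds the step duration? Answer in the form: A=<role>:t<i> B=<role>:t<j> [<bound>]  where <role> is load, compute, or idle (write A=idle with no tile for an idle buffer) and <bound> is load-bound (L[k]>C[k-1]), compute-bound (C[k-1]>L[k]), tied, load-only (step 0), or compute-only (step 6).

step 1: A=compute:t0 B=load:t1 [tied]

k=0 load=t0/3c comp=- wait=3 total=3
k=1 load=t1/2c comp=t0/2c wait=2 total=5
k=2 load=t2/7c comp=t1/6c wait=7 total=12
k=3 load=t3/8c comp=t2/8c wait=8 total=20
k=4 load=t4/4c comp=t3/3c wait=4 total=24
k=5 load=t5/6c comp=t4/9c wait=9 total=33
k=6 load=- comp=t5/4c wait=4 total=37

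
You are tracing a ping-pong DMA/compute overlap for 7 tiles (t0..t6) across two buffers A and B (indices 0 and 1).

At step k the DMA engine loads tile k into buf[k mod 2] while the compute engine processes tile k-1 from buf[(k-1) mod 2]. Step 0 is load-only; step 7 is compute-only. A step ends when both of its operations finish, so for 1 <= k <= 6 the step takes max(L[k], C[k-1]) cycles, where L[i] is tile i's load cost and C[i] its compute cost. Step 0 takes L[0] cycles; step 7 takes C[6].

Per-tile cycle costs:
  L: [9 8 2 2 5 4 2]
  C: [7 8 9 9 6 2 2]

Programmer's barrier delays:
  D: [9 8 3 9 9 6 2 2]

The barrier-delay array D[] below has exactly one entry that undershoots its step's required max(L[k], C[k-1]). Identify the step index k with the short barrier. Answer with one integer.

hazard at step 2

[0] required=L[0]=9=9 vs D=9 ok
[1] required=max(L[1]=8,C[0]=7)=8 vs D=8 ok
[2] required=max(L[2]=2,C[1]=8)=8 vs D=3 SHORT
[3] required=max(L[3]=2,C[2]=9)=9 vs D=9 ok
[4] required=max(L[4]=5,C[3]=9)=9 vs D=9 ok
[5] required=max(L[5]=4,C[4]=6)=6 vs D=6 ok
[6] required=max(L[6]=2,C[5]=2)=2 vs D=2 ok
[7] required=C[6]=2=2 vs D=2 ok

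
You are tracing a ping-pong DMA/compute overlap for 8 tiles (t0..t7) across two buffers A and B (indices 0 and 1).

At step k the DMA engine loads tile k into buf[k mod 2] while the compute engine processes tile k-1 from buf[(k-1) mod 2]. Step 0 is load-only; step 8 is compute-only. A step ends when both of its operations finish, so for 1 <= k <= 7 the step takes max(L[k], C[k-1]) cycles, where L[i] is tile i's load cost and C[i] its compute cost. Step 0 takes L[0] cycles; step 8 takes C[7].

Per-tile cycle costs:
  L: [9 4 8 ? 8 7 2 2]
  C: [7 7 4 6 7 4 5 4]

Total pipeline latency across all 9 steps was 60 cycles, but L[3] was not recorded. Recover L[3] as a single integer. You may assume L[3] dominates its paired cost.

step 0 | dur = L[0]=9 = 9
step 1 | dur = max(L[1]=4, C[0]=7) = 7
step 2 | dur = max(L[2]=8, C[1]=7) = 8
step 3 | dur = max(L[3]=?, C[2]=4) = L[3]  (unknown; binding)
step 4 | dur = max(L[4]=8, C[3]=6) = 8
step 5 | dur = max(L[5]=7, C[4]=7) = 7
step 6 | dur = max(L[6]=2, C[5]=4) = 4
step 7 | dur = max(L[7]=2, C[6]=5) = 5
step 8 | dur = C[7]=4 = 4
sum of known step durations = 52
dur[3] = total - known = 60 - 52 = 8
L[3] is the binding max in step 3, so L[3] = dur[3] = 8

L[3] = 8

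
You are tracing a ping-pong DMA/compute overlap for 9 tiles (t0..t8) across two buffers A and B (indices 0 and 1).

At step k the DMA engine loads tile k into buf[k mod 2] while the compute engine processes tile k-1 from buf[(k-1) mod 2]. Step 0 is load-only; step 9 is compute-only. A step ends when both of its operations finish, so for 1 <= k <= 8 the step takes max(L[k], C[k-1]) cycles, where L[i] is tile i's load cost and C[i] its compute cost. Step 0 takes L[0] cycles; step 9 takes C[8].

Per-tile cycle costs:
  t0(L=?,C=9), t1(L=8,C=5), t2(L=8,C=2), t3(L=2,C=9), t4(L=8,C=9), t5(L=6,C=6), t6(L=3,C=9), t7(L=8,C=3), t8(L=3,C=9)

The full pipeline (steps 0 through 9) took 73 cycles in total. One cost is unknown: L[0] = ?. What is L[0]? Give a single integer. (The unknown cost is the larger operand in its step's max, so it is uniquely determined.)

L[0] = 9

step 0 | dur = L[0]=? = L[0]  (unknown; binding)
step 1 | dur = max(L[1]=8, C[0]=9) = 9
step 2 | dur = max(L[2]=8, C[1]=5) = 8
step 3 | dur = max(L[3]=2, C[2]=2) = 2
step 4 | dur = max(L[4]=8, C[3]=9) = 9
step 5 | dur = max(L[5]=6, C[4]=9) = 9
step 6 | dur = max(L[6]=3, C[5]=6) = 6
step 7 | dur = max(L[7]=8, C[6]=9) = 9
step 8 | dur = max(L[8]=3, C[7]=3) = 3
step 9 | dur = C[8]=9 = 9
sum of known step durations = 64
dur[0] = total - known = 73 - 64 = 9
L[0] is the binding max in step 0, so L[0] = dur[0] = 9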